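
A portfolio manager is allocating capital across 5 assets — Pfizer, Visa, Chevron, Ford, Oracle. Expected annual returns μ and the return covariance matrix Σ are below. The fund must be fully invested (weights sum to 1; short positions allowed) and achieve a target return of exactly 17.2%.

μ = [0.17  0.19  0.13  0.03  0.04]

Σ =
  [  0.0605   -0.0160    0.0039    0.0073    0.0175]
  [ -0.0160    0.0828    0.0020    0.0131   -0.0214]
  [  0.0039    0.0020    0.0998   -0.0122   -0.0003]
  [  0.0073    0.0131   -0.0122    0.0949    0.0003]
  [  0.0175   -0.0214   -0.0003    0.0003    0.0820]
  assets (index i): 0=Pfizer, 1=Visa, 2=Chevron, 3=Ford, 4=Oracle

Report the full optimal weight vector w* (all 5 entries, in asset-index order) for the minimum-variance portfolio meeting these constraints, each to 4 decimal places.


p=Σ⁻¹μ = [3.4278  3.1177  1.0784  -0.2411  0.5747]
q=Σ⁻¹𝟙 = [15.5138  16.9658  10.1237  8.2614  13.3187]
a=μᵀp=1.331033  b=𝟙ᵀp=7.957527  c=𝟙ᵀq=64.183516  D=ac−b²=22.108160
λ₁=(c·0.172−b)/D = (64.183516·0.172−7.957527)/22.108160 = 0.139407
λ₂=(a−b·0.172)/D = (1.331033−7.957527·0.172)/22.108160 = -0.001704
w* = 0.139407·p + -0.001704·q:
  w_0 = 0.139407·3.4278 + -0.001704·15.5138 = 0.4514  (Pfizer)
  w_1 = 0.139407·3.1177 + -0.001704·16.9658 = 0.4057  (Visa)
  w_2 = 0.139407·1.0784 + -0.001704·10.1237 = 0.1331  (Chevron)
  w_3 = 0.139407·-0.2411 + -0.001704·8.2614 = -0.0477  (Ford)
  w_4 = 0.139407·0.5747 + -0.001704·13.3187 = 0.0574  (Oracle)
Σw_i=1.0000  μᵀw=0.1720
σ²=wᵀΣw=λ₁·μ_p+λ₂ = 0.139407·0.172 + -0.001704 = 0.022275 ≈ 0.0223

0.4514  0.4057  0.1331  -0.0477  0.0574


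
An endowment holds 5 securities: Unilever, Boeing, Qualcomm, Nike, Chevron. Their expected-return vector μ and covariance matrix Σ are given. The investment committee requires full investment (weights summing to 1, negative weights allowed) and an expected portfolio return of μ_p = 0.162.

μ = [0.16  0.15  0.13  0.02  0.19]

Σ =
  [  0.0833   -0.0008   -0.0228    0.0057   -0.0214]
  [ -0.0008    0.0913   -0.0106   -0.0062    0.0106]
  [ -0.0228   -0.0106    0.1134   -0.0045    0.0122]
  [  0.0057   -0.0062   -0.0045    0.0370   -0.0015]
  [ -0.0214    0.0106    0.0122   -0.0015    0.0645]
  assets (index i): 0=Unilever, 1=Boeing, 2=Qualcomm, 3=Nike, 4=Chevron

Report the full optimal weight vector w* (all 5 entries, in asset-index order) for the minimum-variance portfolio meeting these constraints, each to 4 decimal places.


p=Σ⁻¹μ = [3.2206  1.4932  1.5836  0.6284  3.4840]
q=Σ⁻¹𝟙 = [18.2501  12.4912  12.8820  28.5943  17.7345]
a=μᵀp=1.619665  b=𝟙ᵀp=10.409811  c=𝟙ᵀq=89.952233  D=ac−b²=37.328357
λ₁=(c·0.162−b)/D = (89.952233·0.162−10.409811)/37.328357 = 0.111509
λ₂=(a−b·0.162)/D = (1.619665−10.409811·0.162)/37.328357 = -0.001787
w* = 0.111509·p + -0.001787·q:
  w_0 = 0.111509·3.2206 + -0.001787·18.2501 = 0.3265  (Unilever)
  w_1 = 0.111509·1.4932 + -0.001787·12.4912 = 0.1442  (Boeing)
  w_2 = 0.111509·1.5836 + -0.001787·12.8820 = 0.1536  (Qualcomm)
  w_3 = 0.111509·0.6284 + -0.001787·28.5943 = 0.0190  (Nike)
  w_4 = 0.111509·3.4840 + -0.001787·17.7345 = 0.3568  (Chevron)
Σw_i=1.0000  μᵀw=0.1620
σ²=wᵀΣw=λ₁·μ_p+λ₂ = 0.111509·0.162 + -0.001787 = 0.016277 ≈ 0.0163

0.3265  0.1442  0.1536  0.0190  0.3568


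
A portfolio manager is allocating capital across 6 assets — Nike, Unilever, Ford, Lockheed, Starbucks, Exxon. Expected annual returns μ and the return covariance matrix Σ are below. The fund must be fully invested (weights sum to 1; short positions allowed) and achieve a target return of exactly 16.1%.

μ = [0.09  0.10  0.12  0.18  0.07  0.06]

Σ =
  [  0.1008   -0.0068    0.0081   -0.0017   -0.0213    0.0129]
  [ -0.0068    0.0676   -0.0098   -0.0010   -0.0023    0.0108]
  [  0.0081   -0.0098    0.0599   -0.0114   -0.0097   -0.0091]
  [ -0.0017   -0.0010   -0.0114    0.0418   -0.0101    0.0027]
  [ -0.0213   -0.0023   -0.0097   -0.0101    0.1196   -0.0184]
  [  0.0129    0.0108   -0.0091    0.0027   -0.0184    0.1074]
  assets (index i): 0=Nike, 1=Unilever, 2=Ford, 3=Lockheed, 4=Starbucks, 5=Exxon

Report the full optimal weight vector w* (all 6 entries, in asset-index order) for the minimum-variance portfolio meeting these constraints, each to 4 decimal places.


u=Σ⁻¹μ = [1.1172  2.1631  3.6855  5.7799  1.7156  0.6678]
v=Σ⁻¹𝟙 = [11.9292  19.7816  29.8230  36.6838  18.0103  10.5792]
a=μᵀu=1.959662  b=𝟙ᵀu=15.129116  c=𝟙ᵀv=126.807180  D=ac−b²=19.609075
λ₁=(c·0.161−b)/D = (126.807180·0.161−15.129116)/19.609075 = 0.269612
λ₂=(a−b·0.161)/D = (1.959662−15.129116·0.161)/19.609075 = -0.024281
w* = 0.269612·u + -0.024281·v:
  w_0 = 0.269612·1.1172 + -0.024281·11.9292 = 0.0115  (Nike)
  w_1 = 0.269612·2.1631 + -0.024281·19.7816 = 0.1029  (Unilever)
  w_2 = 0.269612·3.6855 + -0.024281·29.8230 = 0.2695  (Ford)
  w_3 = 0.269612·5.7799 + -0.024281·36.6838 = 0.6676  (Lockheed)
  w_4 = 0.269612·1.7156 + -0.024281·18.0103 = 0.0252  (Starbucks)
  w_5 = 0.269612·0.6678 + -0.024281·10.5792 = -0.0768  (Exxon)
Σw_i=1.0000  μᵀw=0.1610
σ²=wᵀΣw=λ₁·μ_p+λ₂ = 0.269612·0.161 + -0.024281 = 0.019127 ≈ 0.0191

0.0115  0.1029  0.2695  0.6676  0.0252  -0.0768


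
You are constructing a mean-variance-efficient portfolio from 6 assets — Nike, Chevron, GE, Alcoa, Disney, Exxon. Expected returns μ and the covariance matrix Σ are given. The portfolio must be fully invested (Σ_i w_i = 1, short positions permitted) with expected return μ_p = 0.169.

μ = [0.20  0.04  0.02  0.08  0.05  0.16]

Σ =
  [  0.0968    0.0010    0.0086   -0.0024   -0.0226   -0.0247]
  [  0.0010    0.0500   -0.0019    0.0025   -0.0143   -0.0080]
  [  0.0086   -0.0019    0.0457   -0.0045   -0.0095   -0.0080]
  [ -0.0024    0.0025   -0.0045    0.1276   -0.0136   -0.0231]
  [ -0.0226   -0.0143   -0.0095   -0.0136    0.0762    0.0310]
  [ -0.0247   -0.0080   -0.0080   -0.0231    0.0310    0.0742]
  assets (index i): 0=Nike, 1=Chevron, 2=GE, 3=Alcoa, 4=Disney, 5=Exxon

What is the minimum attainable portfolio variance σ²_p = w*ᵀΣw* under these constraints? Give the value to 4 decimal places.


0.0225

p=Σ⁻¹μ = [3.0974  1.4867  0.8369  1.4111  0.7622  3.5588]
q=Σ⁻¹𝟙 = [18.3318  29.6528  29.4000  14.8427  21.6908  21.5050]
a=μᵀp=1.416101  b=𝟙ᵀp=11.153209  c=𝟙ᵀq=135.423009  D=ac−b²=67.378645
λ₁=(c·0.169−b)/D = (135.423009·0.169−11.153209)/67.378645 = 0.174139
λ₂=(a−b·0.169)/D = (1.416101−11.153209·0.169)/67.378645 = -0.006958
w* = 0.174139·p + -0.006958·q:
  w_0 = 0.174139·3.0974 + -0.006958·18.3318 = 0.4118  (Nike)
  w_1 = 0.174139·1.4867 + -0.006958·29.6528 = 0.0526  (Chevron)
  w_2 = 0.174139·0.8369 + -0.006958·29.4000 = -0.0588  (GE)
  w_3 = 0.174139·1.4111 + -0.006958·14.8427 = 0.1425  (Alcoa)
  w_4 = 0.174139·0.7622 + -0.006958·21.6908 = -0.0182  (Disney)
  w_5 = 0.174139·3.5588 + -0.006958·21.5050 = 0.4701  (Exxon)
Σw_i=1.0000  μᵀw=0.1690
σ²=wᵀΣw=λ₁·μ_p+λ₂ = 0.174139·0.169 + -0.006958 = 0.022472 ≈ 0.0225


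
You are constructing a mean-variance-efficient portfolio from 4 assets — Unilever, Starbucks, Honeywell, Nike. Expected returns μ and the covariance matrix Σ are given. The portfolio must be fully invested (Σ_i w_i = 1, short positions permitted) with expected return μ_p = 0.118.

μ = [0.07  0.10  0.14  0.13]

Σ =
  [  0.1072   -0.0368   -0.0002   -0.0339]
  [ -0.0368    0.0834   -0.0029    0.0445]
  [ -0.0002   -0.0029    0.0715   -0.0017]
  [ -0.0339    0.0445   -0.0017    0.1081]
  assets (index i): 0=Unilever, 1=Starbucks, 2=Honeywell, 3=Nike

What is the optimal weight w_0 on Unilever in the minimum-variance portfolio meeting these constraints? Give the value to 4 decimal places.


p=Σ⁻¹μ = [1.4699  1.2993  2.0425  1.1608]
q=Σ⁻¹𝟙 = [17.4196  15.6576  14.8719  8.5018]
a=μᵀp=0.669669  b=𝟙ᵀp=5.972438  c=𝟙ᵀq=56.450942  D=ac−b²=2.133451
λ₁=(c·0.118−b)/D = (56.450942·0.118−5.972438)/2.133451 = 0.322845
λ₂=(a−b·0.118)/D = (0.669669−5.972438·0.118)/2.133451 = -0.016442
w* = 0.322845·p + -0.016442·q:
  w_0 = 0.322845·1.4699 + -0.016442·17.4196 = 0.1881  (Unilever)
  w_1 = 0.322845·1.2993 + -0.016442·15.6576 = 0.1620  (Starbucks)
  w_2 = 0.322845·2.0425 + -0.016442·14.8719 = 0.4149  (Honeywell)
  w_3 = 0.322845·1.1608 + -0.016442·8.5018 = 0.2350  (Nike)
Σw_i=1.0000  μᵀw=0.1180
σ²=wᵀΣw=λ₁·μ_p+λ₂ = 0.322845·0.118 + -0.016442 = 0.021654 ≈ 0.0217

0.1881


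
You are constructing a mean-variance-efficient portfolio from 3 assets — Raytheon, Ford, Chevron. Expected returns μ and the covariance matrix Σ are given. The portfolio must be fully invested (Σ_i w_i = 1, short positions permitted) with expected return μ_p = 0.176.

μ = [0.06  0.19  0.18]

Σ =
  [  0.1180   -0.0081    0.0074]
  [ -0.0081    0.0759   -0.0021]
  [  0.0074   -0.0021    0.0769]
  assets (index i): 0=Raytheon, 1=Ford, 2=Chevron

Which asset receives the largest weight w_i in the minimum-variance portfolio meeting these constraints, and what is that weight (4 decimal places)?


Ford (0.4867)

p=Σ⁻¹μ = [0.5407  2.6263  2.3604]
q=Σ⁻¹𝟙 = [8.6785  14.4490  12.5634]
a=μᵀp=0.956312  b=𝟙ᵀp=5.527426  c=𝟙ᵀq=35.690896  D=ac−b²=3.579196
λ₁=(c·0.176−b)/D = (35.690896·0.176−5.527426)/3.579196 = 0.210710
λ₂=(a−b·0.176)/D = (0.956312−5.527426·0.176)/3.579196 = -0.004614
w* = 0.210710·p + -0.004614·q:
  w_0 = 0.210710·0.5407 + -0.004614·8.6785 = 0.0739  (Raytheon)
  w_1 = 0.210710·2.6263 + -0.004614·14.4490 = 0.4867  (Ford)
  w_2 = 0.210710·2.3604 + -0.004614·12.5634 = 0.4394  (Chevron)
Σw_i=1.0000  μᵀw=0.1760
σ²=wᵀΣw=λ₁·μ_p+λ₂ = 0.210710·0.176 + -0.004614 = 0.032471 ≈ 0.0325


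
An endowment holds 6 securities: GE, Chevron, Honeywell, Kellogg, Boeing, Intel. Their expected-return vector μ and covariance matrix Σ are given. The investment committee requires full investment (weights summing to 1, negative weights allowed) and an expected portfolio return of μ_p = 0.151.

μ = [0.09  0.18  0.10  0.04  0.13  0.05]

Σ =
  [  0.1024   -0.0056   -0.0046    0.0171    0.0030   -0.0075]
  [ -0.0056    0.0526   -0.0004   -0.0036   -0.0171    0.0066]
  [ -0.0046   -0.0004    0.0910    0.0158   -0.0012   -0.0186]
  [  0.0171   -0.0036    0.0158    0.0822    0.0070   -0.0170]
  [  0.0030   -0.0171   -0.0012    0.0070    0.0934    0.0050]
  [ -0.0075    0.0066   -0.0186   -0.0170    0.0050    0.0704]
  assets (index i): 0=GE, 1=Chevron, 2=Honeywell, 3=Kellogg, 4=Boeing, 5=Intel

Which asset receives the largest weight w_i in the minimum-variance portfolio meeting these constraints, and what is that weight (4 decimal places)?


p=Σ⁻¹μ = [1.1297  4.1558  1.3149  0.1427  2.0865  0.6747]
q=Σ⁻¹𝟙 = [10.7704  22.8826  13.6834  11.0387  12.9044  18.5710]
a=μᵀp=1.291886  b=𝟙ᵀp=9.504227  c=𝟙ᵀq=89.850647  D=ac−b²=25.746447
λ₁=(c·0.151−b)/D = (89.850647·0.151−9.504227)/25.746447 = 0.157817
λ₂=(a−b·0.151)/D = (1.291886−9.504227·0.151)/25.746447 = -0.005564
w* = 0.157817·p + -0.005564·q:
  w_0 = 0.157817·1.1297 + -0.005564·10.7704 = 0.1184  (GE)
  w_1 = 0.157817·4.1558 + -0.005564·22.8826 = 0.5285  (Chevron)
  w_2 = 0.157817·1.3149 + -0.005564·13.6834 = 0.1314  (Honeywell)
  w_3 = 0.157817·0.1427 + -0.005564·11.0387 = -0.0389  (Kellogg)
  w_4 = 0.157817·2.0865 + -0.005564·12.9044 = 0.2575  (Boeing)
  w_5 = 0.157817·0.6747 + -0.005564·18.5710 = 0.0031  (Intel)
Σw_i=1.0000  μᵀw=0.1510
σ²=wᵀΣw=λ₁·μ_p+λ₂ = 0.157817·0.151 + -0.005564 = 0.018266 ≈ 0.0183

Chevron (0.5285)


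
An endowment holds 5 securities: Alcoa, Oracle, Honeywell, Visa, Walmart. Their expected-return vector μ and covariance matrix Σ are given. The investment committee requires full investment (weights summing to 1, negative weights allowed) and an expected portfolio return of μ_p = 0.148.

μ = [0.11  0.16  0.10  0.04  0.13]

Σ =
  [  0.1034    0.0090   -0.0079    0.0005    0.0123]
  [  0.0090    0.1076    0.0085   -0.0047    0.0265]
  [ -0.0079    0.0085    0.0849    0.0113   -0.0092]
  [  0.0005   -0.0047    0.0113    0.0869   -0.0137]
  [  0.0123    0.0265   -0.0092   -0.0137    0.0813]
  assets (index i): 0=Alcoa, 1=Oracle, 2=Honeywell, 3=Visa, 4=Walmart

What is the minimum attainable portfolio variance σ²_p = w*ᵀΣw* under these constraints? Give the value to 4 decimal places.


0.0506

u=Σ⁻¹μ = [0.9053  1.0007  1.2353  0.5647  1.3708]
v=Σ⁻¹𝟙 = [8.5600  5.0339  11.8294  12.2038  12.7594]
a=μᵀu=0.584024  b=𝟙ᵀu=5.076835  c=𝟙ᵀv=50.386495  D=ac−b²=3.652644
λ₁=(c·0.148−b)/D = (50.386495·0.148−5.076835)/3.652644 = 0.651683
λ₂=(a−b·0.148)/D = (0.584024−5.076835·0.148)/3.652644 = -0.045816
w* = 0.651683·u + -0.045816·v:
  w_0 = 0.651683·0.9053 + -0.045816·8.5600 = 0.1978  (Alcoa)
  w_1 = 0.651683·1.0007 + -0.045816·5.0339 = 0.4215  (Oracle)
  w_2 = 0.651683·1.2353 + -0.045816·11.8294 = 0.2630  (Honeywell)
  w_3 = 0.651683·0.5647 + -0.045816·12.2038 = -0.1911  (Visa)
  w_4 = 0.651683·1.3708 + -0.045816·12.7594 = 0.3087  (Walmart)
Σw_i=1.0000  μᵀw=0.1480
σ²=wᵀΣw=λ₁·μ_p+λ₂ = 0.651683·0.148 + -0.045816 = 0.050633 ≈ 0.0506


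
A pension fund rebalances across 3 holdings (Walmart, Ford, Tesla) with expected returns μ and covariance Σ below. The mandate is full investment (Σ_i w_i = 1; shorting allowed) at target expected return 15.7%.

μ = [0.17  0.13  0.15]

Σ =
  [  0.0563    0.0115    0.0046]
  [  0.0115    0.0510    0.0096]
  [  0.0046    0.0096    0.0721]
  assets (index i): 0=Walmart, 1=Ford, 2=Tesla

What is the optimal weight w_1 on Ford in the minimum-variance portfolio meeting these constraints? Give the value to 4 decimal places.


0.1768

x=Σ⁻¹μ = [2.5425  1.6561  1.6977]
y=Σ⁻¹𝟙 = [13.9193  14.3862  11.0661]
a=μᵀx=0.902187  b=𝟙ᵀx=5.896389  c=𝟙ᵀy=39.371511  D=ac−b²=0.753043
λ₁=(c·0.157−b)/D = (39.371511·0.157−5.896389)/0.753043 = 0.378382
λ₂=(a−b·0.157)/D = (0.902187−5.896389·0.157)/0.753043 = -0.031269
w* = 0.378382·x + -0.031269·y:
  w_0 = 0.378382·2.5425 + -0.031269·13.9193 = 0.5268  (Walmart)
  w_1 = 0.378382·1.6561 + -0.031269·14.3862 = 0.1768  (Ford)
  w_2 = 0.378382·1.6977 + -0.031269·11.0661 = 0.2964  (Tesla)
Σw_i=1.0000  μᵀw=0.1570
σ²=wᵀΣw=λ₁·μ_p+λ₂ = 0.378382·0.157 + -0.031269 = 0.028137 ≈ 0.0281


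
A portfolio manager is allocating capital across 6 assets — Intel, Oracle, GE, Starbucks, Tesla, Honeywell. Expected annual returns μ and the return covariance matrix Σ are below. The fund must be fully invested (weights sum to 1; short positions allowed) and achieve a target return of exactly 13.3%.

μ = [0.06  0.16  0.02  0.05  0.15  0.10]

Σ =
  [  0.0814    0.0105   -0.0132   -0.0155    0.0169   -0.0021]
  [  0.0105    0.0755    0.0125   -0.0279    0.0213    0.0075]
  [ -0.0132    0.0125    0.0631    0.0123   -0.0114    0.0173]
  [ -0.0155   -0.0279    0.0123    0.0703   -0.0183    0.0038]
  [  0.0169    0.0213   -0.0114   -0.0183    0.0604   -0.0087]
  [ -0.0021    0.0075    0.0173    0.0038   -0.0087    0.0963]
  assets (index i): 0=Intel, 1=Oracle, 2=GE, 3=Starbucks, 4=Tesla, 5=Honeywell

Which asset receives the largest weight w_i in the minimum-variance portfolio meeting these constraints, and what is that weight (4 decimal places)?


p=Σ⁻¹μ = [0.3651  2.1909  -0.3463  2.2863  2.3892  1.0636]
q=Σ⁻¹𝟙 = [13.6288  11.8770  12.8722  24.3329  19.5447  8.2495]
a=μᵀp=0.944583  b=𝟙ᵀp=7.948790  c=𝟙ᵀq=90.505121  D=ac−b²=22.306332
λ₁=(c·0.133−b)/D = (90.505121·0.133−7.948790)/22.306332 = 0.183284
λ₂=(a−b·0.133)/D = (0.944583−7.948790·0.133)/22.306332 = -0.005048
w* = 0.183284·p + -0.005048·q:
  w_0 = 0.183284·0.3651 + -0.005048·13.6288 = -0.0019  (Intel)
  w_1 = 0.183284·2.1909 + -0.005048·11.8770 = 0.3416  (Oracle)
  w_2 = 0.183284·-0.3463 + -0.005048·12.8722 = -0.1285  (GE)
  w_3 = 0.183284·2.2863 + -0.005048·24.3329 = 0.2962  (Starbucks)
  w_4 = 0.183284·2.3892 + -0.005048·19.5447 = 0.3392  (Tesla)
  w_5 = 0.183284·1.0636 + -0.005048·8.2495 = 0.1533  (Honeywell)
Σw_i=1.0000  μᵀw=0.1330
σ²=wᵀΣw=λ₁·μ_p+λ₂ = 0.183284·0.133 + -0.005048 = 0.019329 ≈ 0.0193

Oracle (0.3416)


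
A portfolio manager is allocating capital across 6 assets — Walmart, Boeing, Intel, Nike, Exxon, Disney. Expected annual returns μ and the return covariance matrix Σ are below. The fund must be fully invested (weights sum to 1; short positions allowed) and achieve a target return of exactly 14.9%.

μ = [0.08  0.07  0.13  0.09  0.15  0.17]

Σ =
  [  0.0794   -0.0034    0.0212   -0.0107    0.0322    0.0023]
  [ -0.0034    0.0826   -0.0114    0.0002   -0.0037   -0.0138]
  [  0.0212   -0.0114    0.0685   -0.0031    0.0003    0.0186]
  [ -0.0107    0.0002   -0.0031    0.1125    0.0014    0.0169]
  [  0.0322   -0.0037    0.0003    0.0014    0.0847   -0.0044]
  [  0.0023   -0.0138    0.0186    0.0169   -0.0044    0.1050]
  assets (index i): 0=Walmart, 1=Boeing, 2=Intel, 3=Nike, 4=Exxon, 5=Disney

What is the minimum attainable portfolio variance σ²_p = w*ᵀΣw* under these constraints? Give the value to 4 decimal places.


0.0268

p=Σ⁻¹μ = [-0.1719  1.4227  1.8042  0.5844  1.9592  1.4782]
q=Σ⁻¹𝟙 = [6.4356  16.0275  13.3910  8.4841  10.2974  8.1832]
a=μᵀp=0.918165  b=𝟙ᵀp=7.076907  c=𝟙ᵀq=62.818651  D=ac−b²=7.595260
λ₁=(c·0.149−b)/D = (62.818651·0.149−7.076907)/7.595260 = 0.300592
λ₂=(a−b·0.149)/D = (0.918165−7.076907·0.149)/7.595260 = -0.017945
w* = 0.300592·p + -0.017945·q:
  w_0 = 0.300592·-0.1719 + -0.017945·6.4356 = -0.1671  (Walmart)
  w_1 = 0.300592·1.4227 + -0.017945·16.0275 = 0.1400  (Boeing)
  w_2 = 0.300592·1.8042 + -0.017945·13.3910 = 0.3020  (Intel)
  w_3 = 0.300592·0.5844 + -0.017945·8.4841 = 0.0234  (Nike)
  w_4 = 0.300592·1.9592 + -0.017945·10.2974 = 0.4041  (Exxon)
  w_5 = 0.300592·1.4782 + -0.017945·8.1832 = 0.2975  (Disney)
Σw_i=1.0000  μᵀw=0.1490
σ²=wᵀΣw=λ₁·μ_p+λ₂ = 0.300592·0.149 + -0.017945 = 0.026843 ≈ 0.0268


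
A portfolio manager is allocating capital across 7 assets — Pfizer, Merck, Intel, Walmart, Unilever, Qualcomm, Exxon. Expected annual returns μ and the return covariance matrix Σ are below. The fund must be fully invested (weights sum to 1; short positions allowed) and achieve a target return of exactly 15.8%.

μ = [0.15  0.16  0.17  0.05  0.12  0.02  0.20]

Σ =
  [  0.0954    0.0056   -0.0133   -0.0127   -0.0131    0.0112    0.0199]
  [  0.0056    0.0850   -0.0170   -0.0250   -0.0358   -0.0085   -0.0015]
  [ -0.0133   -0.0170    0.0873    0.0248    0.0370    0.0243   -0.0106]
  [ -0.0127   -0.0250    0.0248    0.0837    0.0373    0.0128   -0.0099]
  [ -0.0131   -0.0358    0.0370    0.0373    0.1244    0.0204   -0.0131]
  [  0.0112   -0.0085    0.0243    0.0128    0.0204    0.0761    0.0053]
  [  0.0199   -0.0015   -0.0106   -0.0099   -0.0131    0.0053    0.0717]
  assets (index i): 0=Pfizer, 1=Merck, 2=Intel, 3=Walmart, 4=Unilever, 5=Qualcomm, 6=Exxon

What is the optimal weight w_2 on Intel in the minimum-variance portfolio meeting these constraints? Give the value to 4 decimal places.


0.1773

g=Σ⁻¹μ = [1.5399  3.1507  2.6422  0.8879  1.5349  -1.2472  3.3138]
h=Σ⁻¹𝟙 = [9.6930  21.8835  9.9233  14.1453  9.0673  5.0362  16.4191]
a=μᵀg=2.050662  b=𝟙ᵀg=11.822159  c=𝟙ᵀh=86.167777  D=ac−b²=36.937546
λ₁=(c·0.158−b)/D = (86.167777·0.158−11.822159)/36.937546 = 0.048524
λ₂=(a−b·0.158)/D = (2.050662−11.822159·0.158)/36.937546 = 0.004948
w* = 0.048524·g + 0.004948·h:
  w_0 = 0.048524·1.5399 + 0.004948·9.6930 = 0.1227  (Pfizer)
  w_1 = 0.048524·3.1507 + 0.004948·21.8835 = 0.2612  (Merck)
  w_2 = 0.048524·2.6422 + 0.004948·9.9233 = 0.1773  (Intel)
  w_3 = 0.048524·0.8879 + 0.004948·14.1453 = 0.1131  (Walmart)
  w_4 = 0.048524·1.5349 + 0.004948·9.0673 = 0.1193  (Unilever)
  w_5 = 0.048524·-1.2472 + 0.004948·5.0362 = -0.0356  (Qualcomm)
  w_6 = 0.048524·3.3138 + 0.004948·16.4191 = 0.2420  (Exxon)
Σw_i=1.0000  μᵀw=0.1580
σ²=wᵀΣw=λ₁·μ_p+λ₂ = 0.048524·0.158 + 0.004948 = 0.012615 ≈ 0.0126


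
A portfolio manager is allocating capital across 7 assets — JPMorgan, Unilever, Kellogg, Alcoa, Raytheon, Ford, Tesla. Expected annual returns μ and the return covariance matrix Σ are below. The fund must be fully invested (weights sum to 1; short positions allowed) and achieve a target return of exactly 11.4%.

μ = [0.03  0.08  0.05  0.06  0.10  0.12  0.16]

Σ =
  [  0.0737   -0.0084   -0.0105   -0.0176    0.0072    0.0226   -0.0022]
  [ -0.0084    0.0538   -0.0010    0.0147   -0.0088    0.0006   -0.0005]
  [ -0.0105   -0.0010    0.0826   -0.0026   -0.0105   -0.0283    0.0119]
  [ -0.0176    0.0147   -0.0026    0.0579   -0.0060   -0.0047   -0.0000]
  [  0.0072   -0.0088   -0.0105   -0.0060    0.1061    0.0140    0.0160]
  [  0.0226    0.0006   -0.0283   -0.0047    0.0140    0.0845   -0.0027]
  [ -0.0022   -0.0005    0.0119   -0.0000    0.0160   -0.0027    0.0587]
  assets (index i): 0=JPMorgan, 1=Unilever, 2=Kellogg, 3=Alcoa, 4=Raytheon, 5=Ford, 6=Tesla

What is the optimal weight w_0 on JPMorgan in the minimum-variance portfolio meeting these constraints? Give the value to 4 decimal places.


0.0059

x=Σ⁻¹μ = [0.4698  1.3889  1.0049  1.0680  0.5947  1.6608  2.4657]
y=Σ⁻¹𝟙 = [18.8567  17.4929  19.3385  21.4513  9.1588  13.2052  12.0821]
a=μᵀx=0.892812  b=𝟙ᵀx=8.652766  c=𝟙ᵀy=111.585368  D=ac−b²=24.754390
λ₁=(c·0.114−b)/D = (111.585368·0.114−8.652766)/24.754390 = 0.164333
λ₂=(a−b·0.114)/D = (0.892812−8.652766·0.114)/24.754390 = -0.003781
w* = 0.164333·x + -0.003781·y:
  w_0 = 0.164333·0.4698 + -0.003781·18.8567 = 0.0059  (JPMorgan)
  w_1 = 0.164333·1.3889 + -0.003781·17.4929 = 0.1621  (Unilever)
  w_2 = 0.164333·1.0049 + -0.003781·19.3385 = 0.0920  (Kellogg)
  w_3 = 0.164333·1.0680 + -0.003781·21.4513 = 0.0944  (Alcoa)
  w_4 = 0.164333·0.5947 + -0.003781·9.1588 = 0.0631  (Raytheon)
  w_5 = 0.164333·1.6608 + -0.003781·13.2052 = 0.2230  (Ford)
  w_6 = 0.164333·2.4657 + -0.003781·12.0821 = 0.3595  (Tesla)
Σw_i=1.0000  μᵀw=0.1140
σ²=wᵀΣw=λ₁·μ_p+λ₂ = 0.164333·0.114 + -0.003781 = 0.014953 ≈ 0.0150


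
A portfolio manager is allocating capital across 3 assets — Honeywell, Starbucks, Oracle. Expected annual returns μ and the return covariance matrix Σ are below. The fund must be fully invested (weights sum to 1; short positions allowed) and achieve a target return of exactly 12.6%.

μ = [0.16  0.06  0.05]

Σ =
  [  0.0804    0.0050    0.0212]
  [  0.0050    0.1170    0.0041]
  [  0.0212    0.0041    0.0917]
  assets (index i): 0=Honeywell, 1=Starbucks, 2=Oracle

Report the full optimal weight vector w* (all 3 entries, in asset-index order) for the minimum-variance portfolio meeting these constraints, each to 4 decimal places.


p=Σ⁻¹μ = [1.9432  0.4271  0.0769]
q=Σ⁻¹𝟙 = [9.7624  7.8390  8.2977]
a=μᵀp=0.340384  b=𝟙ᵀp=2.447205  c=𝟙ᵀq=25.899088  D=ac−b²=2.826827
λ₁=(c·0.126−b)/D = (25.899088·0.126−2.447205)/2.826827 = 0.288691
λ₂=(a−b·0.126)/D = (0.340384−2.447205·0.126)/2.826827 = 0.011333
w* = 0.288691·p + 0.011333·q:
  w_0 = 0.288691·1.9432 + 0.011333·9.7624 = 0.6716  (Honeywell)
  w_1 = 0.288691·0.4271 + 0.011333·7.8390 = 0.2121  (Starbucks)
  w_2 = 0.288691·0.0769 + 0.011333·8.2977 = 0.1162  (Oracle)
Σw_i=1.0000  μᵀw=0.1260
σ²=wᵀΣw=λ₁·μ_p+λ₂ = 0.288691·0.126 + 0.011333 = 0.047708 ≈ 0.0477

0.6716  0.2121  0.1162


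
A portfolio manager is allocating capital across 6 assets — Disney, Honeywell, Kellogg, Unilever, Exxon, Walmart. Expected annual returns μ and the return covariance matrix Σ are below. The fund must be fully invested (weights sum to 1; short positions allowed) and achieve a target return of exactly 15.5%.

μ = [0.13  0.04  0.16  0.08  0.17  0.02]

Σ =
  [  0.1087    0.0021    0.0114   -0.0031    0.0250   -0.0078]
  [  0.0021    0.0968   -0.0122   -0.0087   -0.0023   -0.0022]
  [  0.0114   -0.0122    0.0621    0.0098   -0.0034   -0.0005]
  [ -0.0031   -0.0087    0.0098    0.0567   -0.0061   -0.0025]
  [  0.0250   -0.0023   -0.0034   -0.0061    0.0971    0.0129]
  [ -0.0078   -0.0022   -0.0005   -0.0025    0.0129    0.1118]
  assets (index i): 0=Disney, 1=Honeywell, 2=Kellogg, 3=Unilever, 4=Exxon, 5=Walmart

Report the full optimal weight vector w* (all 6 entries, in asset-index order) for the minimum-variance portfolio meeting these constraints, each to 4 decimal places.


x=Σ⁻¹μ = [0.5425  0.8856  2.5393  1.3338  1.7957  0.0681]
y=Σ⁻¹𝟙 = [6.3109  14.2634  15.3525  18.9421  9.5359  9.0575]
a=μᵀx=0.925566  b=𝟙ᵀx=7.164972  c=𝟙ᵀy=73.462265  D=ac−b²=16.657389
λ₁=(c·0.155−b)/D = (73.462265·0.155−7.164972)/16.657389 = 0.253442
λ₂=(a−b·0.155)/D = (0.925566−7.164972·0.155)/16.657389 = -0.011106
w* = 0.253442·x + -0.011106·y:
  w_0 = 0.253442·0.5425 + -0.011106·6.3109 = 0.0674  (Disney)
  w_1 = 0.253442·0.8856 + -0.011106·14.2634 = 0.0660  (Honeywell)
  w_2 = 0.253442·2.5393 + -0.011106·15.3525 = 0.4730  (Kellogg)
  w_3 = 0.253442·1.3338 + -0.011106·18.9421 = 0.1277  (Unilever)
  w_4 = 0.253442·1.7957 + -0.011106·9.5359 = 0.3492  (Exxon)
  w_5 = 0.253442·0.0681 + -0.011106·9.0575 = -0.0833  (Walmart)
Σw_i=1.0000  μᵀw=0.1550
σ²=wᵀΣw=λ₁·μ_p+λ₂ = 0.253442·0.155 + -0.011106 = 0.028177 ≈ 0.0282

0.0674  0.0660  0.4730  0.1277  0.3492  -0.0833


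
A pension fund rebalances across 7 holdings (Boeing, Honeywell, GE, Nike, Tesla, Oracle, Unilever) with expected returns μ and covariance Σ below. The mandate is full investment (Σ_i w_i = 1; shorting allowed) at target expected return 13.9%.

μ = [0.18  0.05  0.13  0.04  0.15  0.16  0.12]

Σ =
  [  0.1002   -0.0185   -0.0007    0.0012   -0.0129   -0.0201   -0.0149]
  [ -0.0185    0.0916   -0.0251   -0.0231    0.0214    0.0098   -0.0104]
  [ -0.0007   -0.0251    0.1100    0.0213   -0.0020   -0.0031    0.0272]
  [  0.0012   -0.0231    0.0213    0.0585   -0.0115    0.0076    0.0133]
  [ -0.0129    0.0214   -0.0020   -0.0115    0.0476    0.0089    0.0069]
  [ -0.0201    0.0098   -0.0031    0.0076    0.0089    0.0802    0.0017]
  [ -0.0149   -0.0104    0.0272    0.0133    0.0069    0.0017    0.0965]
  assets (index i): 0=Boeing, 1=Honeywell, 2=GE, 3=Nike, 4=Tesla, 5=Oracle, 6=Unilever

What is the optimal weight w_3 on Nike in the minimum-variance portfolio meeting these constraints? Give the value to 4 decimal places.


0.0717

u=Σ⁻¹μ = [2.9655  0.7263  1.0963  0.6003  3.2365  2.2521  1.1168]
v=Σ⁻¹𝟙 = [19.0560  17.2130  7.5910  21.4750  20.6822  10.9268  8.3894]
a=μᵀu=1.716480  b=𝟙ᵀu=11.993915  c=𝟙ᵀv=105.333462  D=ac−b²=36.948833
λ₁=(c·0.139−b)/D = (105.333462·0.139−11.993915)/36.948833 = 0.071651
λ₂=(a−b·0.139)/D = (1.716480−11.993915·0.139)/36.948833 = 0.001335
w* = 0.071651·u + 0.001335·v:
  w_0 = 0.071651·2.9655 + 0.001335·19.0560 = 0.2379  (Boeing)
  w_1 = 0.071651·0.7263 + 0.001335·17.2130 = 0.0750  (Honeywell)
  w_2 = 0.071651·1.0963 + 0.001335·7.5910 = 0.0887  (GE)
  w_3 = 0.071651·0.6003 + 0.001335·21.4750 = 0.0717  (Nike)
  w_4 = 0.071651·3.2365 + 0.001335·20.6822 = 0.2595  (Tesla)
  w_5 = 0.071651·2.2521 + 0.001335·10.9268 = 0.1760  (Oracle)
  w_6 = 0.071651·1.1168 + 0.001335·8.3894 = 0.0912  (Unilever)
Σw_i=1.0000  μᵀw=0.1390
σ²=wᵀΣw=λ₁·μ_p+λ₂ = 0.071651·0.139 + 0.001335 = 0.011295 ≈ 0.0113


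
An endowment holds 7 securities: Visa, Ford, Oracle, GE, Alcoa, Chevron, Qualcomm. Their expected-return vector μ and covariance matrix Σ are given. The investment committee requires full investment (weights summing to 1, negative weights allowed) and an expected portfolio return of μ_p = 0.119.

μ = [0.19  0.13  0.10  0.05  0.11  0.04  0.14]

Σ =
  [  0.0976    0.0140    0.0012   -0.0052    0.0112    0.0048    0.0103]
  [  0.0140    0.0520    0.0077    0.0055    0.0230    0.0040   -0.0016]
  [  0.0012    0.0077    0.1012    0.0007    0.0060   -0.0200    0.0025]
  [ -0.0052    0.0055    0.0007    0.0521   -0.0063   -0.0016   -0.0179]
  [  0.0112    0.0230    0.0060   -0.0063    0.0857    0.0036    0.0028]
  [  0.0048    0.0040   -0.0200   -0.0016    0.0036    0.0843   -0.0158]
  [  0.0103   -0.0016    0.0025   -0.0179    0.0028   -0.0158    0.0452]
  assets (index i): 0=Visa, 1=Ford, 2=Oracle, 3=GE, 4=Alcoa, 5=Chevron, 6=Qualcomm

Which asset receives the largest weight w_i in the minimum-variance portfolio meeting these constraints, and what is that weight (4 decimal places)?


Qualcomm (0.3523)

u=Σ⁻¹μ = [1.2653  1.4955  0.9718  2.4894  0.6356  1.3760  4.2357]
v=Σ⁻¹𝟙 = [4.2709  8.6264  11.7914  34.5567  8.2175  22.1310  41.7159]
a=μᵀu=1.374417  b=𝟙ᵀu=12.469260  c=𝟙ᵀv=131.309722  D=ac−b²=24.991863
λ₁=(c·0.119−b)/D = (131.309722·0.119−12.469260)/24.991863 = 0.126305
λ₂=(a−b·0.119)/D = (1.374417−12.469260·0.119)/24.991863 = -0.004378
w* = 0.126305·u + -0.004378·v:
  w_0 = 0.126305·1.2653 + -0.004378·4.2709 = 0.1411  (Visa)
  w_1 = 0.126305·1.4955 + -0.004378·8.6264 = 0.1511  (Ford)
  w_2 = 0.126305·0.9718 + -0.004378·11.7914 = 0.0711  (Oracle)
  w_3 = 0.126305·2.4894 + -0.004378·34.5567 = 0.1631  (GE)
  w_4 = 0.126305·0.6356 + -0.004378·8.2175 = 0.0443  (Alcoa)
  w_5 = 0.126305·1.3760 + -0.004378·22.1310 = 0.0769  (Chevron)
  w_6 = 0.126305·4.2357 + -0.004378·41.7159 = 0.3523  (Qualcomm)
Σw_i=1.0000  μᵀw=0.1190
σ²=wᵀΣw=λ₁·μ_p+λ₂ = 0.126305·0.119 + -0.004378 = 0.010652 ≈ 0.0107


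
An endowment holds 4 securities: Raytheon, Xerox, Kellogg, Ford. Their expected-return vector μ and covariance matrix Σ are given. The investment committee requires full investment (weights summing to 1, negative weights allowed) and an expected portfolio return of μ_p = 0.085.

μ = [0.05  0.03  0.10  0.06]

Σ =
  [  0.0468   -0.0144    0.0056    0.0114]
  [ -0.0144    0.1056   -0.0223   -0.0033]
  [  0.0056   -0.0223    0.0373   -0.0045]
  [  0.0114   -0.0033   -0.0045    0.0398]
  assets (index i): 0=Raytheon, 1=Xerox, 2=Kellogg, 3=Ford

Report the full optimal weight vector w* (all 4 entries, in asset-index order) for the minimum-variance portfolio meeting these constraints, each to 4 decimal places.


x=Σ⁻¹μ = [0.5562  1.1593  3.5127  1.8415]
y=Σ⁻¹𝟙 = [16.5424  21.0304  40.1164  26.6669]
a=μᵀx=0.524349  b=𝟙ᵀx=7.069678  c=𝟙ᵀy=104.355958  D=ac−b²=4.738603
λ₁=(c·0.085−b)/D = (104.355958·0.085−7.069678)/4.738603 = 0.379981
λ₂=(a−b·0.085)/D = (0.524349−7.069678·0.085)/4.738603 = -0.016160
w* = 0.379981·x + -0.016160·y:
  w_0 = 0.379981·0.5562 + -0.016160·16.5424 = -0.0560  (Raytheon)
  w_1 = 0.379981·1.1593 + -0.016160·21.0304 = 0.1007  (Xerox)
  w_2 = 0.379981·3.5127 + -0.016160·40.1164 = 0.6865  (Kellogg)
  w_3 = 0.379981·1.8415 + -0.016160·26.6669 = 0.2688  (Ford)
Σw_i=1.0000  μᵀw=0.0850
σ²=wᵀΣw=λ₁·μ_p+λ₂ = 0.379981·0.085 + -0.016160 = 0.016139 ≈ 0.0161

-0.0560  0.1007  0.6865  0.2688


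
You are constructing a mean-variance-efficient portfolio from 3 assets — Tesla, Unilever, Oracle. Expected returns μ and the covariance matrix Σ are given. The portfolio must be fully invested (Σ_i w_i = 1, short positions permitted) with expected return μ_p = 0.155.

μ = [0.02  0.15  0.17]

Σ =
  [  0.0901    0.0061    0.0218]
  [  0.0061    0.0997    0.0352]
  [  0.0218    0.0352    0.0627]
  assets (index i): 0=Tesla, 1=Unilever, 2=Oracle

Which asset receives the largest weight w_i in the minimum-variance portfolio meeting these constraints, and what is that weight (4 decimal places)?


Oracle (0.6869)

u=Σ⁻¹μ = [-0.4256  0.6499  2.4945]
v=Σ⁻¹𝟙 = [8.3608  6.1287  9.6014]
a=μᵀu=0.513025  b=𝟙ᵀu=2.718751  c=𝟙ᵀv=24.090827  D=ac−b²=4.967586
λ₁=(c·0.155−b)/D = (24.090827·0.155−2.718751)/4.967586 = 0.204390
λ₂=(a−b·0.155)/D = (0.513025−2.718751·0.155)/4.967586 = 0.018443
w* = 0.204390·u + 0.018443·v:
  w_0 = 0.204390·-0.4256 + 0.018443·8.3608 = 0.0672  (Tesla)
  w_1 = 0.204390·0.6499 + 0.018443·6.1287 = 0.2459  (Unilever)
  w_2 = 0.204390·2.4945 + 0.018443·9.6014 = 0.6869  (Oracle)
Σw_i=1.0000  μᵀw=0.1550
σ²=wᵀΣw=λ₁·μ_p+λ₂ = 0.204390·0.155 + 0.018443 = 0.050124 ≈ 0.0501


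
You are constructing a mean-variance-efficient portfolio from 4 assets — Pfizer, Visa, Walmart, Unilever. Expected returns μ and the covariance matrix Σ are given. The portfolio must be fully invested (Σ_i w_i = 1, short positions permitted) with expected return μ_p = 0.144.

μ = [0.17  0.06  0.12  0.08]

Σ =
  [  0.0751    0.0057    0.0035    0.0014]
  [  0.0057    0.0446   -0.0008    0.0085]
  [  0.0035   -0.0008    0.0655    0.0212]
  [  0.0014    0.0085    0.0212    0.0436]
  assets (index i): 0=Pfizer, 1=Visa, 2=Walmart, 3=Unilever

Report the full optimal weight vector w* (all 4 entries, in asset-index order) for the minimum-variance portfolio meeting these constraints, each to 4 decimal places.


0.5641  0.0178  0.3397  0.0784

u=Σ⁻¹μ = [2.1090  0.9335  1.4451  0.8825]
v=Σ⁻¹𝟙 = [11.1654  18.5299  10.3945  13.9106]
a=μᵀu=0.658554  b=𝟙ᵀu=5.370104  c=𝟙ᵀv=54.000400  D=ac−b²=6.724156
λ₁=(c·0.144−b)/D = (54.000400·0.144−5.370104)/6.724156 = 0.357808
λ₂=(a−b·0.144)/D = (0.658554−5.370104·0.144)/6.724156 = -0.017064
w* = 0.357808·u + -0.017064·v:
  w_0 = 0.357808·2.1090 + -0.017064·11.1654 = 0.5641  (Pfizer)
  w_1 = 0.357808·0.9335 + -0.017064·18.5299 = 0.0178  (Visa)
  w_2 = 0.357808·1.4451 + -0.017064·10.3945 = 0.3397  (Walmart)
  w_3 = 0.357808·0.8825 + -0.017064·13.9106 = 0.0784  (Unilever)
Σw_i=1.0000  μᵀw=0.1440
σ²=wᵀΣw=λ₁·μ_p+λ₂ = 0.357808·0.144 + -0.017064 = 0.034460 ≈ 0.0345


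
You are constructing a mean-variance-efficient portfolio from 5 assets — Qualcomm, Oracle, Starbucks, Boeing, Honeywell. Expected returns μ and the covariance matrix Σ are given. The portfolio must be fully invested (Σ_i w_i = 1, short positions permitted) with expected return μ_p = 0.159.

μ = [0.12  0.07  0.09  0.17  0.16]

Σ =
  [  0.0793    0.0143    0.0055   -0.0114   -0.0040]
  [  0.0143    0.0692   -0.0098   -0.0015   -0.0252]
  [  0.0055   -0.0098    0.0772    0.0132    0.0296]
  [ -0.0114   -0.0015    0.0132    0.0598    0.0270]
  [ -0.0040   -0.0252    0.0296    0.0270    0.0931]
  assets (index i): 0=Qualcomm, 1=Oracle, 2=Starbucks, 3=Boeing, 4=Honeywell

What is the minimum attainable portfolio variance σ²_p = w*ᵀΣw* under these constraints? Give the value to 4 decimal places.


0.0305

u=Σ⁻¹μ = [1.7067  1.2246  0.2651  2.5541  1.2984]
v=Σ⁻¹𝟙 = [11.3333  16.9786  8.4754  13.2444  9.2881]
a=μᵀu=0.956328  b=𝟙ᵀu=7.048925  c=𝟙ᵀv=59.319807  D=ac−b²=7.041871
λ₁=(c·0.159−b)/D = (59.319807·0.159−7.048925)/7.041871 = 0.338394
λ₂=(a−b·0.159)/D = (0.956328−7.048925·0.159)/7.041871 = -0.023353
w* = 0.338394·u + -0.023353·v:
  w_0 = 0.338394·1.7067 + -0.023353·11.3333 = 0.3129  (Qualcomm)
  w_1 = 0.338394·1.2246 + -0.023353·16.9786 = 0.0179  (Oracle)
  w_2 = 0.338394·0.2651 + -0.023353·8.4754 = -0.1082  (Starbucks)
  w_3 = 0.338394·2.5541 + -0.023353·13.2444 = 0.5550  (Boeing)
  w_4 = 0.338394·1.2984 + -0.023353·9.2881 = 0.2224  (Honeywell)
Σw_i=1.0000  μᵀw=0.1590
σ²=wᵀΣw=λ₁·μ_p+λ₂ = 0.338394·0.159 + -0.023353 = 0.030451 ≈ 0.0305


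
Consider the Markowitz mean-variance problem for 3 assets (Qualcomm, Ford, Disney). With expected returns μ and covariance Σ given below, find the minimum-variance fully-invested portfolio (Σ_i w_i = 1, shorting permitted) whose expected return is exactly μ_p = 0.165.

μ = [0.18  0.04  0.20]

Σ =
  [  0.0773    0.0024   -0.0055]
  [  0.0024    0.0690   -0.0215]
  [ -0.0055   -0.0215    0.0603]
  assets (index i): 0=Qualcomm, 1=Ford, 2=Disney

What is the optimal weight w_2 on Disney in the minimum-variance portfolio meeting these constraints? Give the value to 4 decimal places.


0.5051

g=Σ⁻¹μ = [2.5711  1.7964  4.1918]
h=Σ⁻¹𝟙 = [14.0829  22.0166  25.7183]
a=μᵀg=1.373002  b=𝟙ᵀg=8.559248  c=𝟙ᵀh=61.817801  D=ac−b²=11.615248
λ₁=(c·0.165−b)/D = (61.817801·0.165−8.559248)/11.615248 = 0.141253
λ₂=(a−b·0.165)/D = (1.373002−8.559248·0.165)/11.615248 = -0.003381
w* = 0.141253·g + -0.003381·h:
  w_0 = 0.141253·2.5711 + -0.003381·14.0829 = 0.3156  (Qualcomm)
  w_1 = 0.141253·1.7964 + -0.003381·22.0166 = 0.1793  (Ford)
  w_2 = 0.141253·4.1918 + -0.003381·25.7183 = 0.5051  (Disney)
Σw_i=1.0000  μᵀw=0.1650
σ²=wᵀΣw=λ₁·μ_p+λ₂ = 0.141253·0.165 + -0.003381 = 0.019926 ≈ 0.0199


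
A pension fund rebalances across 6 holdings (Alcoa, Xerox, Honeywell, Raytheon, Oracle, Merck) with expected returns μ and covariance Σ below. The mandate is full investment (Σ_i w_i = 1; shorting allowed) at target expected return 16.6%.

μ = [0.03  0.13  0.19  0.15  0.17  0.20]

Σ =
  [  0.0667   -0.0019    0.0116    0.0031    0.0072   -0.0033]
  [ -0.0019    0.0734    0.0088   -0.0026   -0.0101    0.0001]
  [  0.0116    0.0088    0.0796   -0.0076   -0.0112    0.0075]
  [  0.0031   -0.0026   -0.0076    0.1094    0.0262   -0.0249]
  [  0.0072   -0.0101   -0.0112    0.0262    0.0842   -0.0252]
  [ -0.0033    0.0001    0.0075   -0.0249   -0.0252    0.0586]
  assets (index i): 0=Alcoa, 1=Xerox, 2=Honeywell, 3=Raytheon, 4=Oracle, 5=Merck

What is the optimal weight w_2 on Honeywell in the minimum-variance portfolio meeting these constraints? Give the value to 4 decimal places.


0.1276

u=Σ⁻¹μ = [-0.1122  2.0460  2.3567  1.9707  3.6189  5.4952]
v=Σ⁻¹𝟙 = [12.5394  15.7756  10.0334  12.0481  19.2135  29.8418]
a=μᵀu=2.720231  b=𝟙ᵀu=15.375240  c=𝟙ᵀv=99.451865  D=ac−b²=34.134031
λ₁=(c·0.166−b)/D = (99.451865·0.166−15.375240)/34.134031 = 0.033215
λ₂=(a−b·0.166)/D = (2.720231−15.375240·0.166)/34.134031 = 0.004920
w* = 0.033215·u + 0.004920·v:
  w_0 = 0.033215·-0.1122 + 0.004920·12.5394 = 0.0580  (Alcoa)
  w_1 = 0.033215·2.0460 + 0.004920·15.7756 = 0.1456  (Xerox)
  w_2 = 0.033215·2.3567 + 0.004920·10.0334 = 0.1276  (Honeywell)
  w_3 = 0.033215·1.9707 + 0.004920·12.0481 = 0.1247  (Raytheon)
  w_4 = 0.033215·3.6189 + 0.004920·19.2135 = 0.2147  (Oracle)
  w_5 = 0.033215·5.4952 + 0.004920·29.8418 = 0.3293  (Merck)
Σw_i=1.0000  μᵀw=0.1660
σ²=wᵀΣw=λ₁·μ_p+λ₂ = 0.033215·0.166 + 0.004920 = 0.010434 ≈ 0.0104


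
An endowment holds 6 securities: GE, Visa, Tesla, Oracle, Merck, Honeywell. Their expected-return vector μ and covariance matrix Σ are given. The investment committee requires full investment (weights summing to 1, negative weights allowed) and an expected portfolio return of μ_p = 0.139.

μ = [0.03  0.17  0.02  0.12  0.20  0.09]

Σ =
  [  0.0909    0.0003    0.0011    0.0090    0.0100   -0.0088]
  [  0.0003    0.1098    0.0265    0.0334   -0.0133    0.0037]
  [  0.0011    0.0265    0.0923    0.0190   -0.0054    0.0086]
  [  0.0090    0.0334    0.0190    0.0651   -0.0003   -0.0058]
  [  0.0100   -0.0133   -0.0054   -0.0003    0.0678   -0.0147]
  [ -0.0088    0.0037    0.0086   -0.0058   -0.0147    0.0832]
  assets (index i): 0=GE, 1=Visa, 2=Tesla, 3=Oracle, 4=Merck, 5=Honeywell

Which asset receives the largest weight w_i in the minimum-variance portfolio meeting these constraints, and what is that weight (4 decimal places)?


u=Σ⁻¹μ = [-0.0266  1.6421  -0.4806  1.3209  3.6314  1.7893]
v=Σ⁻¹𝟙 = [9.3644  6.0131  6.3939  10.6360  18.5965  16.1085]
a=μᵀu=1.314572  b=𝟙ᵀu=7.876435  c=𝟙ᵀv=67.112515  D=ac−b²=26.186004
λ₁=(c·0.139−b)/D = (67.112515·0.139−7.876435)/26.186004 = 0.055457
λ₂=(a−b·0.139)/D = (1.314572−7.876435·0.139)/26.186004 = 0.008392
w* = 0.055457·u + 0.008392·v:
  w_0 = 0.055457·-0.0266 + 0.008392·9.3644 = 0.0771  (GE)
  w_1 = 0.055457·1.6421 + 0.008392·6.0131 = 0.1415  (Visa)
  w_2 = 0.055457·-0.4806 + 0.008392·6.3939 = 0.0270  (Tesla)
  w_3 = 0.055457·1.3209 + 0.008392·10.6360 = 0.1625  (Oracle)
  w_4 = 0.055457·3.6314 + 0.008392·18.5965 = 0.3574  (Merck)
  w_5 = 0.055457·1.7893 + 0.008392·16.1085 = 0.2344  (Honeywell)
Σw_i=1.0000  μᵀw=0.1390
σ²=wᵀΣw=λ₁·μ_p+λ₂ = 0.055457·0.139 + 0.008392 = 0.016100 ≈ 0.0161

Merck (0.3574)
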